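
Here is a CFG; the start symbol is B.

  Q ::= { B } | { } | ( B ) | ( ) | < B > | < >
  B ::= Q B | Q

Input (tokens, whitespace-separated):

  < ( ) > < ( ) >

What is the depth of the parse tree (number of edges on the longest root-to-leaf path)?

5

[B [Q < [B [Q ( )]] >] [B [Q < [B [Q ( )]] >]]]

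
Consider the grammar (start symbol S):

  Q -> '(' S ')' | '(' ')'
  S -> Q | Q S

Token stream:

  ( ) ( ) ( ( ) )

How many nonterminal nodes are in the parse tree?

8

[S [Q ( )] [S [Q ( )] [S [Q ( [S [Q ( )]] )]]]]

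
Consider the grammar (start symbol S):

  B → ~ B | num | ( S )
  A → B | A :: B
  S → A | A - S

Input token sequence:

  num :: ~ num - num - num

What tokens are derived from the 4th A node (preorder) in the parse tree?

num

[S [A [A [B num]] :: [B ~ [B num]]] - [S [A [B num]] - [S [A [B num]]]]]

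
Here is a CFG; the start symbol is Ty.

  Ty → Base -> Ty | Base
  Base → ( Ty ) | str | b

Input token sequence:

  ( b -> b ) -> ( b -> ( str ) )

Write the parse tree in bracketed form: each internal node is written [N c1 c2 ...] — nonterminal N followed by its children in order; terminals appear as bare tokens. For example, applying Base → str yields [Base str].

Ty
Base -> Ty
( Ty ) -> Ty
( Base -> Ty ) -> Ty
( b -> Ty ) -> Ty
( b -> Base ) -> Ty
( b -> b ) -> Ty
( b -> b ) -> Base
( b -> b ) -> ( Ty )
( b -> b ) -> ( Base -> Ty )
( b -> b ) -> ( b -> Ty )
( b -> b ) -> ( b -> Base )
( b -> b ) -> ( b -> ( Ty ) )
( b -> b ) -> ( b -> ( Base ) )
( b -> b ) -> ( b -> ( str ) )

[Ty [Base ( [Ty [Base b] -> [Ty [Base b]]] )] -> [Ty [Base ( [Ty [Base b] -> [Ty [Base ( [Ty [Base str]] )]]] )]]]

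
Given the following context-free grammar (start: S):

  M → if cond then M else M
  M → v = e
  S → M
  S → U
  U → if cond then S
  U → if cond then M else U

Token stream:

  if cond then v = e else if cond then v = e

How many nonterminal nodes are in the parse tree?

6

[S [U if cond then [M v = e] else [U if cond then [S [M v = e]]]]]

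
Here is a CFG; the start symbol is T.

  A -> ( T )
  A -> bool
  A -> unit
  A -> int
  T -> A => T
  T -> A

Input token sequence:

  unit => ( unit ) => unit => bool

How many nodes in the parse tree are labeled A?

[T [A unit] => [T [A ( [T [A unit]] )] => [T [A unit] => [T [A bool]]]]]

5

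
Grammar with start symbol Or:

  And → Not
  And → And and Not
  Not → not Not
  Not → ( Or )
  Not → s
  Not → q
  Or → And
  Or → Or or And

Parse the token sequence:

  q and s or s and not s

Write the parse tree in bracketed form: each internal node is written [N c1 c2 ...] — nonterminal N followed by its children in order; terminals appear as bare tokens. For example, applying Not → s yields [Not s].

Or
Or or And
And or And
And and Not or And
Not and Not or And
q and Not or And
q and s or And
q and s or And and Not
q and s or Not and Not
q and s or s and Not
q and s or s and not Not
q and s or s and not s

[Or [Or [And [And [Not q]] and [Not s]]] or [And [And [Not s]] and [Not not [Not s]]]]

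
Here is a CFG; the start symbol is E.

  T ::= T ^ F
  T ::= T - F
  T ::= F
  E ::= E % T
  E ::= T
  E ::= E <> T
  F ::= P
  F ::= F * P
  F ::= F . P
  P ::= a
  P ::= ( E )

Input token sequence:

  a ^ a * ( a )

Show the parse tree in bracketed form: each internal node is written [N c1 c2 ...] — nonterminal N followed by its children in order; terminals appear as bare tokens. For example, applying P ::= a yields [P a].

[E [T [T [F [P a]]] ^ [F [F [P a]] * [P ( [E [T [F [P a]]]] )]]]]

E
T
T ^ F
F ^ F
P ^ F
a ^ F
a ^ F * P
a ^ P * P
a ^ a * P
a ^ a * ( E )
a ^ a * ( T )
a ^ a * ( F )
a ^ a * ( P )
a ^ a * ( a )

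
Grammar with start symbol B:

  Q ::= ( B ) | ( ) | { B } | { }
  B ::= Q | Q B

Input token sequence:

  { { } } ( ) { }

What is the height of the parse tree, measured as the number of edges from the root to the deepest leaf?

4

[B [Q { [B [Q { }]] }] [B [Q ( )] [B [Q { }]]]]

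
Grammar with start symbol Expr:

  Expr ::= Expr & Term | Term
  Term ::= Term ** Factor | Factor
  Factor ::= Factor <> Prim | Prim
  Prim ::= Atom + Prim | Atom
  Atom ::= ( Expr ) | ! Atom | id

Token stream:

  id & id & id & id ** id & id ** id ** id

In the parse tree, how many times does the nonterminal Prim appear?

8

[Expr [Expr [Expr [Expr [Expr [Term [Factor [Prim [Atom id]]]]] & [Term [Factor [Prim [Atom id]]]]] & [Term [Factor [Prim [Atom id]]]]] & [Term [Term [Factor [Prim [Atom id]]]] ** [Factor [Prim [Atom id]]]]] & [Term [Term [Term [Factor [Prim [Atom id]]]] ** [Factor [Prim [Atom id]]]] ** [Factor [Prim [Atom id]]]]]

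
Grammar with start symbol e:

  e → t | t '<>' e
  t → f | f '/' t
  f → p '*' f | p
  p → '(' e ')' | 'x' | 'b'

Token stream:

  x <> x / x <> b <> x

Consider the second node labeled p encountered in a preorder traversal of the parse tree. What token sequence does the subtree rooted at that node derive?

[e [t [f [p x]]] <> [e [t [f [p x]] / [t [f [p x]]]] <> [e [t [f [p b]]] <> [e [t [f [p x]]]]]]]

x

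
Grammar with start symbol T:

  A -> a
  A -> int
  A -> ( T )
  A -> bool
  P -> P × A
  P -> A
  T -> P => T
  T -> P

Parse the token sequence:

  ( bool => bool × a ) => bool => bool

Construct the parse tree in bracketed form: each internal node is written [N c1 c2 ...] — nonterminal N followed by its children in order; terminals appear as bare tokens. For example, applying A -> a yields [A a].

T
P => T
A => T
( T ) => T
( P => T ) => T
( A => T ) => T
( bool => T ) => T
( bool => P ) => T
( bool => P × A ) => T
( bool => A × A ) => T
( bool => bool × A ) => T
( bool => bool × a ) => T
( bool => bool × a ) => P => T
( bool => bool × a ) => A => T
( bool => bool × a ) => bool => T
( bool => bool × a ) => bool => P
( bool => bool × a ) => bool => A
( bool => bool × a ) => bool => bool

[T [P [A ( [T [P [A bool]] => [T [P [P [A bool]] × [A a]]]] )]] => [T [P [A bool]] => [T [P [A bool]]]]]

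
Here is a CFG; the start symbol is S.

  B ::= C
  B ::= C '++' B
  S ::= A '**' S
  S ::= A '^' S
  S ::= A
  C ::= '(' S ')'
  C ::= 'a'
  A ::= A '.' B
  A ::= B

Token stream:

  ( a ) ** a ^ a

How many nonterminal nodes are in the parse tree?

[S [A [B [C ( [S [A [B [C a]]]] )]]] ** [S [A [B [C a]]] ^ [S [A [B [C a]]]]]]

16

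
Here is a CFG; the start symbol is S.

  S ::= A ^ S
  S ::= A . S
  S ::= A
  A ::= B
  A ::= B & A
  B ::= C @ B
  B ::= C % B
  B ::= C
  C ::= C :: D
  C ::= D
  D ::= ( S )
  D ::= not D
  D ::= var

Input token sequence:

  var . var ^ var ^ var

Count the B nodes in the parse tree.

[S [A [B [C [D var]]]] . [S [A [B [C [D var]]]] ^ [S [A [B [C [D var]]]] ^ [S [A [B [C [D var]]]]]]]]

4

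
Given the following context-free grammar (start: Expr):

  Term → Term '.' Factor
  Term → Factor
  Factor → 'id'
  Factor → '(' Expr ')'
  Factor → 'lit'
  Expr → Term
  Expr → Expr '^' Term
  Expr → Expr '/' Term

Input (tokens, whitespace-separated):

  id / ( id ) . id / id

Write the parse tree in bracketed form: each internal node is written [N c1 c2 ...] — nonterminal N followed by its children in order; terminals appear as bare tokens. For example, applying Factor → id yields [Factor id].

Expr
Expr / Term
Expr / Term / Term
Term / Term / Term
Factor / Term / Term
id / Term / Term
id / Term . Factor / Term
id / Factor . Factor / Term
id / ( Expr ) . Factor / Term
id / ( Term ) . Factor / Term
id / ( Factor ) . Factor / Term
id / ( id ) . Factor / Term
id / ( id ) . id / Term
id / ( id ) . id / Factor
id / ( id ) . id / id

[Expr [Expr [Expr [Term [Factor id]]] / [Term [Term [Factor ( [Expr [Term [Factor id]]] )]] . [Factor id]]] / [Term [Factor id]]]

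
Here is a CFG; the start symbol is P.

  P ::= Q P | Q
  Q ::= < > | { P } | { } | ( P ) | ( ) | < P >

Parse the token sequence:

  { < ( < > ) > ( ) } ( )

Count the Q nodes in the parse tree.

6

[P [Q { [P [Q < [P [Q ( [P [Q < >]] )]] >] [P [Q ( )]]] }] [P [Q ( )]]]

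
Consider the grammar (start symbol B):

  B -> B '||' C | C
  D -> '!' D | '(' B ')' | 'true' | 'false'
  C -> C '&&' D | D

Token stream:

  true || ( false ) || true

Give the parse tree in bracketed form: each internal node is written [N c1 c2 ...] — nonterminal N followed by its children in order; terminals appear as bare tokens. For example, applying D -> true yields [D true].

B
B || C
B || C || C
C || C || C
D || C || C
true || C || C
true || D || C
true || ( B ) || C
true || ( C ) || C
true || ( D ) || C
true || ( false ) || C
true || ( false ) || D
true || ( false ) || true

[B [B [B [C [D true]]] || [C [D ( [B [C [D false]]] )]]] || [C [D true]]]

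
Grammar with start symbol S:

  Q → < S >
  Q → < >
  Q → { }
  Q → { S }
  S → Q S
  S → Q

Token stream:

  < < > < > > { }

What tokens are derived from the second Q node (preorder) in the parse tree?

< >

[S [Q < [S [Q < >] [S [Q < >]]] >] [S [Q { }]]]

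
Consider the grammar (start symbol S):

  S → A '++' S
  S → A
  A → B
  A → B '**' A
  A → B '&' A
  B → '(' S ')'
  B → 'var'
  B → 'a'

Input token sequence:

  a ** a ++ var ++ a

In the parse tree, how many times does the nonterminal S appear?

3

[S [A [B a] ** [A [B a]]] ++ [S [A [B var]] ++ [S [A [B a]]]]]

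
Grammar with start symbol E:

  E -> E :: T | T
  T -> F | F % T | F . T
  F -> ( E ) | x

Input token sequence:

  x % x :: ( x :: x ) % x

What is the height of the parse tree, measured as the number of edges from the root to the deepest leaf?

[E [E [T [F x] % [T [F x]]]] :: [T [F ( [E [E [T [F x]]] :: [T [F x]]] )] % [T [F x]]]]

7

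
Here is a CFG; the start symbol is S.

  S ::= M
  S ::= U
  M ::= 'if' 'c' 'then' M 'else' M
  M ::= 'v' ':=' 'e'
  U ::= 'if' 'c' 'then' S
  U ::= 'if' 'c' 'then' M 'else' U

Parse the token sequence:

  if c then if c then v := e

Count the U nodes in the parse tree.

2

[S [U if c then [S [U if c then [S [M v := e]]]]]]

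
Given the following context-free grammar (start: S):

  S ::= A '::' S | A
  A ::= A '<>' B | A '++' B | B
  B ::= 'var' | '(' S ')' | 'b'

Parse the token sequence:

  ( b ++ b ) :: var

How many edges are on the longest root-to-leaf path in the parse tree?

7

[S [A [B ( [S [A [A [B b]] ++ [B b]]] )]] :: [S [A [B var]]]]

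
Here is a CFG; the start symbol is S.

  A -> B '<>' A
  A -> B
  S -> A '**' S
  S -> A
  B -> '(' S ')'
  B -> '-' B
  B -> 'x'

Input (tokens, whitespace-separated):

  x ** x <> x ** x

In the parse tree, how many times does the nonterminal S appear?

3

[S [A [B x]] ** [S [A [B x] <> [A [B x]]] ** [S [A [B x]]]]]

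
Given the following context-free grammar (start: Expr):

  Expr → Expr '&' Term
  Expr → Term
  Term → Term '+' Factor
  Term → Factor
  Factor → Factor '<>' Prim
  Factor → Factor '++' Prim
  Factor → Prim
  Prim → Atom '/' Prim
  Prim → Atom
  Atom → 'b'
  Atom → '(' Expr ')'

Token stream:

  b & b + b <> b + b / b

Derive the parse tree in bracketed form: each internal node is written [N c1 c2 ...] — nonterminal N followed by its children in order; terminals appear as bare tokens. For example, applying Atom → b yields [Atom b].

[Expr [Expr [Term [Factor [Prim [Atom b]]]]] & [Term [Term [Term [Factor [Prim [Atom b]]]] + [Factor [Factor [Prim [Atom b]]] <> [Prim [Atom b]]]] + [Factor [Prim [Atom b] / [Prim [Atom b]]]]]]

Expr
Expr & Term
Term & Term
Factor & Term
Prim & Term
Atom & Term
b & Term
b & Term + Factor
b & Term + Factor + Factor
b & Factor + Factor + Factor
b & Prim + Factor + Factor
b & Atom + Factor + Factor
b & b + Factor + Factor
b & b + Factor <> Prim + Factor
b & b + Prim <> Prim + Factor
b & b + Atom <> Prim + Factor
b & b + b <> Prim + Factor
b & b + b <> Atom + Factor
b & b + b <> b + Factor
b & b + b <> b + Prim
b & b + b <> b + Atom / Prim
b & b + b <> b + b / Prim
b & b + b <> b + b / Atom
b & b + b <> b + b / b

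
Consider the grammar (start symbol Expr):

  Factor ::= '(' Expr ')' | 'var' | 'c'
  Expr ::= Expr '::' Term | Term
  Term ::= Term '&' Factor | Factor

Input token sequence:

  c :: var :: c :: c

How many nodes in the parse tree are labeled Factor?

[Expr [Expr [Expr [Expr [Term [Factor c]]] :: [Term [Factor var]]] :: [Term [Factor c]]] :: [Term [Factor c]]]

4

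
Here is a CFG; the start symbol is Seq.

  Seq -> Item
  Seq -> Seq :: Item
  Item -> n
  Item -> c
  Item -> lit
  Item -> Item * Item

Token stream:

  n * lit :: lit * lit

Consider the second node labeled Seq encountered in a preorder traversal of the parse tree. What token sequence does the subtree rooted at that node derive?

[Seq [Seq [Item [Item n] * [Item lit]]] :: [Item [Item lit] * [Item lit]]]

n * lit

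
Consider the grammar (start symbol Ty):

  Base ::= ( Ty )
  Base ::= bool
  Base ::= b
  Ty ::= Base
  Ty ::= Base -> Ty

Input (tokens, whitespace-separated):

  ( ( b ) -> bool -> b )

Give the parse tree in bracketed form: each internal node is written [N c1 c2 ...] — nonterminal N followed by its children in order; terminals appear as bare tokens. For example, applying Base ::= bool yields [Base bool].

[Ty [Base ( [Ty [Base ( [Ty [Base b]] )] -> [Ty [Base bool] -> [Ty [Base b]]]] )]]

Ty
Base
( Ty )
( Base -> Ty )
( ( Ty ) -> Ty )
( ( Base ) -> Ty )
( ( b ) -> Ty )
( ( b ) -> Base -> Ty )
( ( b ) -> bool -> Ty )
( ( b ) -> bool -> Base )
( ( b ) -> bool -> b )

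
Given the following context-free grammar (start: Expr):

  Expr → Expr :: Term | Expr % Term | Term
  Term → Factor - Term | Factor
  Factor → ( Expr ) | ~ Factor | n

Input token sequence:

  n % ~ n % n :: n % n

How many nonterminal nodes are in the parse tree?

[Expr [Expr [Expr [Expr [Expr [Term [Factor n]]] % [Term [Factor ~ [Factor n]]]] % [Term [Factor n]]] :: [Term [Factor n]]] % [Term [Factor n]]]

16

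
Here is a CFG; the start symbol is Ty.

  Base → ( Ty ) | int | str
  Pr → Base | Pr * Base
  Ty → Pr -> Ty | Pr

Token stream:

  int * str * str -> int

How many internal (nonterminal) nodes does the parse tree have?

[Ty [Pr [Pr [Pr [Base int]] * [Base str]] * [Base str]] -> [Ty [Pr [Base int]]]]

10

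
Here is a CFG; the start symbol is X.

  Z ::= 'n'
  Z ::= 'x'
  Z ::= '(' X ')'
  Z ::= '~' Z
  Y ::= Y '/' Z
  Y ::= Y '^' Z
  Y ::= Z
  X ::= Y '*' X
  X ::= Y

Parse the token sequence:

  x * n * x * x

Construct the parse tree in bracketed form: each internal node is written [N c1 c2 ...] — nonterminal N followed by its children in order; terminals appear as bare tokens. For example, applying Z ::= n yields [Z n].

X
Y * X
Z * X
x * X
x * Y * X
x * Z * X
x * n * X
x * n * Y * X
x * n * Z * X
x * n * x * X
x * n * x * Y
x * n * x * Z
x * n * x * x

[X [Y [Z x]] * [X [Y [Z n]] * [X [Y [Z x]] * [X [Y [Z x]]]]]]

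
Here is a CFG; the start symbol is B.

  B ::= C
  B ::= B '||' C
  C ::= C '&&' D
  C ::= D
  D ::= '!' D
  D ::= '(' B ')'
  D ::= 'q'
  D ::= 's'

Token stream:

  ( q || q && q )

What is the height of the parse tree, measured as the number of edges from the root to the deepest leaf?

[B [C [D ( [B [B [C [D q]]] || [C [C [D q]] && [D q]]] )]]]

7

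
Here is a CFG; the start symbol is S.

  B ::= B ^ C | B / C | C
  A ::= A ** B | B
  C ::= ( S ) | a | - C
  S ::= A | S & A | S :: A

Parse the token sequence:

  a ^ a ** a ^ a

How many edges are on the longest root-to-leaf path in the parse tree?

[S [A [A [B [B [C a]] ^ [C a]]] ** [B [B [C a]] ^ [C a]]]]

6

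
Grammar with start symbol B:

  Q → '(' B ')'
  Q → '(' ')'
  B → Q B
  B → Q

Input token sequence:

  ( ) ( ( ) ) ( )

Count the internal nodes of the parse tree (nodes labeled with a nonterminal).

[B [Q ( )] [B [Q ( [B [Q ( )]] )] [B [Q ( )]]]]

8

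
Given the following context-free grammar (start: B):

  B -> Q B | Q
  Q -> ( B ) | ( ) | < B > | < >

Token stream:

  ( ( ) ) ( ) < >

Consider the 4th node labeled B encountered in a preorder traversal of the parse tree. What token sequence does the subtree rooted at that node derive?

< >

[B [Q ( [B [Q ( )]] )] [B [Q ( )] [B [Q < >]]]]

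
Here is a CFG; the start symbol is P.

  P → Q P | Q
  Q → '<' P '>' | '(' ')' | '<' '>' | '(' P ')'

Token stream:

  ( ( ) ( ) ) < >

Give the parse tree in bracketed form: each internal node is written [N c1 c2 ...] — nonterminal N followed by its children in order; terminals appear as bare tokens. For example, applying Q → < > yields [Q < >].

[P [Q ( [P [Q ( )] [P [Q ( )]]] )] [P [Q < >]]]

P
Q P
( P ) P
( Q P ) P
( ( ) P ) P
( ( ) Q ) P
( ( ) ( ) ) P
( ( ) ( ) ) Q
( ( ) ( ) ) < >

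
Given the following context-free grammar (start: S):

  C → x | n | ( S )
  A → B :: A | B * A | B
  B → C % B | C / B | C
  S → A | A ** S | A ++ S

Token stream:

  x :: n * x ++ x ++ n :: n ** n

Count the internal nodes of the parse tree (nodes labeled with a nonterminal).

[S [A [B [C x]] :: [A [B [C n]] * [A [B [C x]]]]] ++ [S [A [B [C x]]] ++ [S [A [B [C n]] :: [A [B [C n]]]] ** [S [A [B [C n]]]]]]]

25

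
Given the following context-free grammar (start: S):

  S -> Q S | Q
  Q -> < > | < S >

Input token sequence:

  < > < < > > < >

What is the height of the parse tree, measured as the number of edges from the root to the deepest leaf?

5

[S [Q < >] [S [Q < [S [Q < >]] >] [S [Q < >]]]]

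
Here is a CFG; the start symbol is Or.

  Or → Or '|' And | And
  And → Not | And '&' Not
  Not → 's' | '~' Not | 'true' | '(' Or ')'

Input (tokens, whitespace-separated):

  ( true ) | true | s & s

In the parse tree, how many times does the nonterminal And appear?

5

[Or [Or [Or [And [Not ( [Or [And [Not true]]] )]]] | [And [Not true]]] | [And [And [Not s]] & [Not s]]]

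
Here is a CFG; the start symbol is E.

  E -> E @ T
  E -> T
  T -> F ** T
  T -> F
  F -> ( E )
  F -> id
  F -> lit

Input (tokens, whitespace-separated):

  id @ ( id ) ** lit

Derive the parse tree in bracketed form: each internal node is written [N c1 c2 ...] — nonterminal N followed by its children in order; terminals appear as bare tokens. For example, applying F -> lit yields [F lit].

[E [E [T [F id]]] @ [T [F ( [E [T [F id]]] )] ** [T [F lit]]]]

E
E @ T
T @ T
F @ T
id @ T
id @ F ** T
id @ ( E ) ** T
id @ ( T ) ** T
id @ ( F ) ** T
id @ ( id ) ** T
id @ ( id ) ** F
id @ ( id ) ** lit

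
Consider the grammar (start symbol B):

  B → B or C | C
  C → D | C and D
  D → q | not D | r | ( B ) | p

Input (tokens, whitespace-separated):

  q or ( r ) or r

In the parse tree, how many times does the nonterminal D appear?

4

[B [B [B [C [D q]]] or [C [D ( [B [C [D r]]] )]]] or [C [D r]]]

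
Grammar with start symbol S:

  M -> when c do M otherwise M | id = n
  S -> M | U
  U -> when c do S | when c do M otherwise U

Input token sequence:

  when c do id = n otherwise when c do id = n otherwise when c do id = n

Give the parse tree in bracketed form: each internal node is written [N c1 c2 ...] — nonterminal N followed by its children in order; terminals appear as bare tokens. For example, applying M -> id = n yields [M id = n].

S
U
when c do M otherwise U
when c do id = n otherwise U
when c do id = n otherwise when c do M otherwise U
when c do id = n otherwise when c do id = n otherwise U
when c do id = n otherwise when c do id = n otherwise when c do S
when c do id = n otherwise when c do id = n otherwise when c do M
when c do id = n otherwise when c do id = n otherwise when c do id = n

[S [U when c do [M id = n] otherwise [U when c do [M id = n] otherwise [U when c do [S [M id = n]]]]]]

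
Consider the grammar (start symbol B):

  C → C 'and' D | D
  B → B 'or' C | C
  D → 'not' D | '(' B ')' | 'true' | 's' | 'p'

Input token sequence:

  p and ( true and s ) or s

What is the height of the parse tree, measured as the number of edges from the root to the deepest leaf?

[B [B [C [C [D p]] and [D ( [B [C [C [D true]] and [D s]]] )]]] or [C [D s]]]

8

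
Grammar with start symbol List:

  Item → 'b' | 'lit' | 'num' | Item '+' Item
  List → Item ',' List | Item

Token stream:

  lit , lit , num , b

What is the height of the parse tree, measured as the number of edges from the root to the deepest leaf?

5

[List [Item lit] , [List [Item lit] , [List [Item num] , [List [Item b]]]]]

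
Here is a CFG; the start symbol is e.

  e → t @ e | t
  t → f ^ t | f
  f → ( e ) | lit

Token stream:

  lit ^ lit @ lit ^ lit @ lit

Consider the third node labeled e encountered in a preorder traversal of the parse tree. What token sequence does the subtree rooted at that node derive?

lit

[e [t [f lit] ^ [t [f lit]]] @ [e [t [f lit] ^ [t [f lit]]] @ [e [t [f lit]]]]]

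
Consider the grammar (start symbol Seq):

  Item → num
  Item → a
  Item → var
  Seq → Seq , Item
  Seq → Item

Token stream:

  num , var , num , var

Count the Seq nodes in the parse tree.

[Seq [Seq [Seq [Seq [Item num]] , [Item var]] , [Item num]] , [Item var]]

4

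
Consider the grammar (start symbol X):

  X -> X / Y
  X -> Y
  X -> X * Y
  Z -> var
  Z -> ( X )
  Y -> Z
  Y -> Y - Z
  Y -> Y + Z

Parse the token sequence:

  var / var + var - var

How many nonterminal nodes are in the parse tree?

[X [X [Y [Z var]]] / [Y [Y [Y [Z var]] + [Z var]] - [Z var]]]

10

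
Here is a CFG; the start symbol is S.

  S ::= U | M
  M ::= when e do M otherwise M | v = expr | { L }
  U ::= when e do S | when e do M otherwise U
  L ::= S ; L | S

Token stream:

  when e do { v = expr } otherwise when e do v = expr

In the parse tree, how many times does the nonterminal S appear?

3

[S [U when e do [M { [L [S [M v = expr]]] }] otherwise [U when e do [S [M v = expr]]]]]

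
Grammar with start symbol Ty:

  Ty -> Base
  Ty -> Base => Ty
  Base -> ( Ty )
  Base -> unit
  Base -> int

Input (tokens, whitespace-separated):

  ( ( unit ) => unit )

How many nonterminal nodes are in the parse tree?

8

[Ty [Base ( [Ty [Base ( [Ty [Base unit]] )] => [Ty [Base unit]]] )]]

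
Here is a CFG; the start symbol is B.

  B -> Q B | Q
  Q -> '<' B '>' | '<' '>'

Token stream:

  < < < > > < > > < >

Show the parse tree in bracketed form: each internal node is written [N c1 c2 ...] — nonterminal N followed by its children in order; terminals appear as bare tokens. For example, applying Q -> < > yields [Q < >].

[B [Q < [B [Q < [B [Q < >]] >] [B [Q < >]]] >] [B [Q < >]]]

B
Q B
< B > B
< Q B > B
< < B > B > B
< < Q > B > B
< < < > > B > B
< < < > > Q > B
< < < > > < > > B
< < < > > < > > Q
< < < > > < > > < >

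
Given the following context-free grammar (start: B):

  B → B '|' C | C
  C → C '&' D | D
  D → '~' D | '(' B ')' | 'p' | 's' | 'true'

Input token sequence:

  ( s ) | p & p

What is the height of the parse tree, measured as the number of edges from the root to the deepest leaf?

[B [B [C [D ( [B [C [D s]]] )]]] | [C [C [D p]] & [D p]]]

7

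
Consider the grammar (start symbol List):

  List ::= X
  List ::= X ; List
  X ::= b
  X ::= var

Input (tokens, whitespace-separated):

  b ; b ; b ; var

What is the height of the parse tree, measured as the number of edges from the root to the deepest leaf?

5

[List [X b] ; [List [X b] ; [List [X b] ; [List [X var]]]]]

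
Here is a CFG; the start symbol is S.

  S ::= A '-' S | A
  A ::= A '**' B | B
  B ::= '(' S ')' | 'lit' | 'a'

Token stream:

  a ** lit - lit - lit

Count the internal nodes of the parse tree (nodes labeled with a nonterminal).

11

[S [A [A [B a]] ** [B lit]] - [S [A [B lit]] - [S [A [B lit]]]]]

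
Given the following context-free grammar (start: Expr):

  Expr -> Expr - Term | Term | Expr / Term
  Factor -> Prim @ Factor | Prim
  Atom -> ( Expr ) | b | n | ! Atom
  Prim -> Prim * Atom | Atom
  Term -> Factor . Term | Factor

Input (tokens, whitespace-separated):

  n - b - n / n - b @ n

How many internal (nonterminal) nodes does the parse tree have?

[Expr [Expr [Expr [Expr [Expr [Term [Factor [Prim [Atom n]]]]] - [Term [Factor [Prim [Atom b]]]]] - [Term [Factor [Prim [Atom n]]]]] / [Term [Factor [Prim [Atom n]]]]] - [Term [Factor [Prim [Atom b]] @ [Factor [Prim [Atom n]]]]]]

28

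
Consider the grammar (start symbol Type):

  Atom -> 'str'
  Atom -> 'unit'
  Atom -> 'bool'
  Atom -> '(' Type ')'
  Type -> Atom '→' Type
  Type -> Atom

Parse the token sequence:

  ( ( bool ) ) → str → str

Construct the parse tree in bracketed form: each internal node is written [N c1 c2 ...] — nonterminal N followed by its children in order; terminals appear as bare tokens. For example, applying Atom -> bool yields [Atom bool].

Type
Atom → Type
( Type ) → Type
( Atom ) → Type
( ( Type ) ) → Type
( ( Atom ) ) → Type
( ( bool ) ) → Type
( ( bool ) ) → Atom → Type
( ( bool ) ) → str → Type
( ( bool ) ) → str → Atom
( ( bool ) ) → str → str

[Type [Atom ( [Type [Atom ( [Type [Atom bool]] )]] )] → [Type [Atom str] → [Type [Atom str]]]]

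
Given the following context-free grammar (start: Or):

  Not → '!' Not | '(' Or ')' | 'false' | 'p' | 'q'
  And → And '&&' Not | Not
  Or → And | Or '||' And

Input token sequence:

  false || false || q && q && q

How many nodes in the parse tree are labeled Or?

3

[Or [Or [Or [And [Not false]]] || [And [Not false]]] || [And [And [And [Not q]] && [Not q]] && [Not q]]]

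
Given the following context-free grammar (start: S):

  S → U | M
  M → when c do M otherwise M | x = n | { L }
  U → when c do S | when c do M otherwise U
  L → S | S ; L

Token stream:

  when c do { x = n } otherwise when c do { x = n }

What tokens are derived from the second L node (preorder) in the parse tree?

[S [U when c do [M { [L [S [M x = n]]] }] otherwise [U when c do [S [M { [L [S [M x = n]]] }]]]]]

x = n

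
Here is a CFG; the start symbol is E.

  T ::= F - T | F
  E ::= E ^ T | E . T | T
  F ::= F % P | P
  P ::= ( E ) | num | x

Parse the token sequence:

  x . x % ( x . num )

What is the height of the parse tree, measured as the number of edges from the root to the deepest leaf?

9

[E [E [T [F [P x]]]] . [T [F [F [P x]] % [P ( [E [E [T [F [P x]]]] . [T [F [P num]]]] )]]]]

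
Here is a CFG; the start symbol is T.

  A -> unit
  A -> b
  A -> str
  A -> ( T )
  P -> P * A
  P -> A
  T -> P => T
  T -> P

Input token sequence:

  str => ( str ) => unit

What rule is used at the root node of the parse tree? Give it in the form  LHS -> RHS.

[T [P [A str]] => [T [P [A ( [T [P [A str]]] )]] => [T [P [A unit]]]]]

T -> P => T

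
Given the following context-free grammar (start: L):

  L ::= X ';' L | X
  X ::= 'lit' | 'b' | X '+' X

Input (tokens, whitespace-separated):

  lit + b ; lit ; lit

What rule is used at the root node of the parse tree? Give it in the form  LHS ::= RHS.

[L [X [X lit] + [X b]] ; [L [X lit] ; [L [X lit]]]]

L ::= X ';' L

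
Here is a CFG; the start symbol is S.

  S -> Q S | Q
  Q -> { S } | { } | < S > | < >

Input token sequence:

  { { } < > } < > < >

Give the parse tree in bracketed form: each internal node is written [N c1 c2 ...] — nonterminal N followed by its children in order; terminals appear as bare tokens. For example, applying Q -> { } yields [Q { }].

[S [Q { [S [Q { }] [S [Q < >]]] }] [S [Q < >] [S [Q < >]]]]

S
Q S
{ S } S
{ Q S } S
{ { } S } S
{ { } Q } S
{ { } < > } S
{ { } < > } Q S
{ { } < > } < > S
{ { } < > } < > Q
{ { } < > } < > < >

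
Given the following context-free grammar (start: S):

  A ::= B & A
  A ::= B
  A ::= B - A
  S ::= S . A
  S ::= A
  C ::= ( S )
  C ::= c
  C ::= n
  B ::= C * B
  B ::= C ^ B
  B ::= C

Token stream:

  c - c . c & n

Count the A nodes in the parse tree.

4

[S [S [A [B [C c]] - [A [B [C c]]]]] . [A [B [C c]] & [A [B [C n]]]]]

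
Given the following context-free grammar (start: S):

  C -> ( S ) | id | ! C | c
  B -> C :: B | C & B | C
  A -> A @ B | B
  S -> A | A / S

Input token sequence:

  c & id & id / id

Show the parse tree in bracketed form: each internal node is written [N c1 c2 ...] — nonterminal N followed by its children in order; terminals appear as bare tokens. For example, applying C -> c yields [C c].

[S [A [B [C c] & [B [C id] & [B [C id]]]]] / [S [A [B [C id]]]]]

S
A / S
B / S
C & B / S
c & B / S
c & C & B / S
c & id & B / S
c & id & C / S
c & id & id / S
c & id & id / A
c & id & id / B
c & id & id / C
c & id & id / id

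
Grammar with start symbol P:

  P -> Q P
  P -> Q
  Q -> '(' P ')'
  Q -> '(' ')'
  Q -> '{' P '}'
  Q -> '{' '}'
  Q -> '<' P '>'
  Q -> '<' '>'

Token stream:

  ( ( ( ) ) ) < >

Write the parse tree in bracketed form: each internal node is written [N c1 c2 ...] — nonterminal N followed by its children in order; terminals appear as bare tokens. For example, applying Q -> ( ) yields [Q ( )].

P
Q P
( P ) P
( Q ) P
( ( P ) ) P
( ( Q ) ) P
( ( ( ) ) ) P
( ( ( ) ) ) Q
( ( ( ) ) ) < >

[P [Q ( [P [Q ( [P [Q ( )]] )]] )] [P [Q < >]]]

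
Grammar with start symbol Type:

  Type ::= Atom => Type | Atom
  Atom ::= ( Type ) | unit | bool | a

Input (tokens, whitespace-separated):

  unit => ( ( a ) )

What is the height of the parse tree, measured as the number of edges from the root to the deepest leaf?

[Type [Atom unit] => [Type [Atom ( [Type [Atom ( [Type [Atom a]] )]] )]]]

7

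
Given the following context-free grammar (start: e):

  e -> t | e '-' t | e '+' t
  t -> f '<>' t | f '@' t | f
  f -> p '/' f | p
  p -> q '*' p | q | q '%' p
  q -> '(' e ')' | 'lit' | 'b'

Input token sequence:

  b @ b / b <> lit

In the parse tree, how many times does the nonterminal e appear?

[e [t [f [p [q b]]] @ [t [f [p [q b]] / [f [p [q b]]]] <> [t [f [p [q lit]]]]]]]

1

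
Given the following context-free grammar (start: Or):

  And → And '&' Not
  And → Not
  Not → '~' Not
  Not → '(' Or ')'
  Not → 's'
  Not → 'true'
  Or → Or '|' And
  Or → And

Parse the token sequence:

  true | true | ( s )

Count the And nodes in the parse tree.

4

[Or [Or [Or [And [Not true]]] | [And [Not true]]] | [And [Not ( [Or [And [Not s]]] )]]]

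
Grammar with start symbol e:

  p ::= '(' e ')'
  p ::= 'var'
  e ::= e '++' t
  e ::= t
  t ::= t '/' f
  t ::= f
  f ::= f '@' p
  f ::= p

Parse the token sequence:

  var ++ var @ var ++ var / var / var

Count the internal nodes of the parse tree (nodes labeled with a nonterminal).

20

[e [e [e [t [f [p var]]]] ++ [t [f [f [p var]] @ [p var]]]] ++ [t [t [t [f [p var]]] / [f [p var]]] / [f [p var]]]]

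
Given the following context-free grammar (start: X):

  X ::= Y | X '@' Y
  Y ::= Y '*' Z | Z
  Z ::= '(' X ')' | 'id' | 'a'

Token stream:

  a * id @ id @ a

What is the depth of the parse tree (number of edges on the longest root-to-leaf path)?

[X [X [X [Y [Y [Z a]] * [Z id]]] @ [Y [Z id]]] @ [Y [Z a]]]

6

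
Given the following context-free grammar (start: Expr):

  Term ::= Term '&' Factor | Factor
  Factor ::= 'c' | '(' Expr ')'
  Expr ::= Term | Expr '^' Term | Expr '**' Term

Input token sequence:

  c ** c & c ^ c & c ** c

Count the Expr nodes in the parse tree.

[Expr [Expr [Expr [Expr [Term [Factor c]]] ** [Term [Term [Factor c]] & [Factor c]]] ^ [Term [Term [Factor c]] & [Factor c]]] ** [Term [Factor c]]]

4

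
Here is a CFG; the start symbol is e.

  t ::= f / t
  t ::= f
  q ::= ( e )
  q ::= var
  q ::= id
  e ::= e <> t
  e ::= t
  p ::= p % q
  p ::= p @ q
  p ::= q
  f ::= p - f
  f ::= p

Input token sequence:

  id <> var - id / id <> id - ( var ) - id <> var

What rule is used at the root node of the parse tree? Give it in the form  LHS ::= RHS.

[e [e [e [e [t [f [p [q id]]]]] <> [t [f [p [q var]] - [f [p [q id]]]] / [t [f [p [q id]]]]]] <> [t [f [p [q id]] - [f [p [q ( [e [t [f [p [q var]]]]] )]] - [f [p [q id]]]]]]] <> [t [f [p [q var]]]]]

e ::= e <> t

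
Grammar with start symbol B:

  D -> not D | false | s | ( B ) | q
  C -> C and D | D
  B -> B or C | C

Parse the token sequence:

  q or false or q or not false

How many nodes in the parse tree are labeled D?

[B [B [B [B [C [D q]]] or [C [D false]]] or [C [D q]]] or [C [D not [D false]]]]

5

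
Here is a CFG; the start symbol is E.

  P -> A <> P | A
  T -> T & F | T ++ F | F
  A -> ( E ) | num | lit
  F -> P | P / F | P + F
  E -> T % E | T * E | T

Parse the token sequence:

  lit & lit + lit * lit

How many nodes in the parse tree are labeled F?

4

[E [T [T [F [P [A lit]]]] & [F [P [A lit]] + [F [P [A lit]]]]] * [E [T [F [P [A lit]]]]]]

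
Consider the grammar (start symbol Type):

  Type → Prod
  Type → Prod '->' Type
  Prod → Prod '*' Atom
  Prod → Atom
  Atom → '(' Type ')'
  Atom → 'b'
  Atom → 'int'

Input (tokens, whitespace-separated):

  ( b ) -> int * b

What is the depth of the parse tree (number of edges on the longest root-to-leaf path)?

[Type [Prod [Atom ( [Type [Prod [Atom b]]] )]] -> [Type [Prod [Prod [Atom int]] * [Atom b]]]]

6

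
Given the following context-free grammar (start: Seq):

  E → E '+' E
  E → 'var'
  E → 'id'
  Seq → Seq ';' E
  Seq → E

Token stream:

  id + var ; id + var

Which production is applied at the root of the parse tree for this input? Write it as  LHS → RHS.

[Seq [Seq [E [E id] + [E var]]] ; [E [E id] + [E var]]]

Seq → Seq ';' E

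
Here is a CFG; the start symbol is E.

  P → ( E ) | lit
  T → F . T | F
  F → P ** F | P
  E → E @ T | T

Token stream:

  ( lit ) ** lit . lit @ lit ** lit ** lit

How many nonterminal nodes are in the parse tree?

21

[E [E [T [F [P ( [E [T [F [P lit]]]] )] ** [F [P lit]]] . [T [F [P lit]]]]] @ [T [F [P lit] ** [F [P lit] ** [F [P lit]]]]]]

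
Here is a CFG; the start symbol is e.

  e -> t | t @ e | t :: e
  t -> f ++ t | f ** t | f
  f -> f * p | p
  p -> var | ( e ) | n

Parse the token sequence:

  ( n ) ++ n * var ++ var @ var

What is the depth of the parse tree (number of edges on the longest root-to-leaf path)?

8

[e [t [f [p ( [e [t [f [p n]]]] )]] ++ [t [f [f [p n]] * [p var]] ++ [t [f [p var]]]]] @ [e [t [f [p var]]]]]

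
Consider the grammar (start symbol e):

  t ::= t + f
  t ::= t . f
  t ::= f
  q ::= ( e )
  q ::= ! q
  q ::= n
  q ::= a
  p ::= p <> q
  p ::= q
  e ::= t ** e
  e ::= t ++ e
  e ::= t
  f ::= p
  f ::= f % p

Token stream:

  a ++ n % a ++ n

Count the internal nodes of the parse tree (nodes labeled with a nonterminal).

18

[e [t [f [p [q a]]]] ++ [e [t [f [f [p [q n]]] % [p [q a]]]] ++ [e [t [f [p [q n]]]]]]]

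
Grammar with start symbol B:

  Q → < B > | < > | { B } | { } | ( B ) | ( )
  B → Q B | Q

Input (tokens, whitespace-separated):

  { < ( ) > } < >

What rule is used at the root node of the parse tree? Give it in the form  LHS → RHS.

B → Q B

[B [Q { [B [Q < [B [Q ( )]] >]] }] [B [Q < >]]]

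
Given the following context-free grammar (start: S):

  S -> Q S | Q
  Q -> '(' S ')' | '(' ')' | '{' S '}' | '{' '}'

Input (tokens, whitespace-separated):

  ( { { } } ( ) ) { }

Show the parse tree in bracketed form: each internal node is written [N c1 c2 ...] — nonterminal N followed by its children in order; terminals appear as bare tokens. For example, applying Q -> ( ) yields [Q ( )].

[S [Q ( [S [Q { [S [Q { }]] }] [S [Q ( )]]] )] [S [Q { }]]]

S
Q S
( S ) S
( Q S ) S
( { S } S ) S
( { Q } S ) S
( { { } } S ) S
( { { } } Q ) S
( { { } } ( ) ) S
( { { } } ( ) ) Q
( { { } } ( ) ) { }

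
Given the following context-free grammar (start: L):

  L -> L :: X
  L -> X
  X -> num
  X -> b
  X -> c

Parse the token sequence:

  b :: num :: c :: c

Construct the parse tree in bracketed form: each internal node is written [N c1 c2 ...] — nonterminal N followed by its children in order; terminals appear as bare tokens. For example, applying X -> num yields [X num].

[L [L [L [L [X b]] :: [X num]] :: [X c]] :: [X c]]

L
L :: X
L :: X :: X
L :: X :: X :: X
X :: X :: X :: X
b :: X :: X :: X
b :: num :: X :: X
b :: num :: c :: X
b :: num :: c :: c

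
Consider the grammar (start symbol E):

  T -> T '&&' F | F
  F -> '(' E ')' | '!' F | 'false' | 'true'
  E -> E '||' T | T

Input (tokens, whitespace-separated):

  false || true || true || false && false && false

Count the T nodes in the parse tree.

6

[E [E [E [E [T [F false]]] || [T [F true]]] || [T [F true]]] || [T [T [T [F false]] && [F false]] && [F false]]]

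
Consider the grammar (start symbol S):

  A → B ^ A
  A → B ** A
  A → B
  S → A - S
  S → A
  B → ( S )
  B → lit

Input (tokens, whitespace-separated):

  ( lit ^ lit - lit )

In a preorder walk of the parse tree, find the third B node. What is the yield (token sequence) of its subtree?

lit

[S [A [B ( [S [A [B lit] ^ [A [B lit]]] - [S [A [B lit]]]] )]]]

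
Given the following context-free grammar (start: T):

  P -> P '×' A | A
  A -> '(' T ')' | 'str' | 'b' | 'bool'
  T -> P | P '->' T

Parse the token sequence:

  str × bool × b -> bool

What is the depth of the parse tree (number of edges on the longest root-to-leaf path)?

[T [P [P [P [A str]] × [A bool]] × [A b]] -> [T [P [A bool]]]]

5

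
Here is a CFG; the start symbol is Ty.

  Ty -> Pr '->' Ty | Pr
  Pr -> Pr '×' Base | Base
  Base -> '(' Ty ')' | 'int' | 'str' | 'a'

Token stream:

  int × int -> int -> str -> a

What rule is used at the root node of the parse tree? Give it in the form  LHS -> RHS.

Ty -> Pr '->' Ty

[Ty [Pr [Pr [Base int]] × [Base int]] -> [Ty [Pr [Base int]] -> [Ty [Pr [Base str]] -> [Ty [Pr [Base a]]]]]]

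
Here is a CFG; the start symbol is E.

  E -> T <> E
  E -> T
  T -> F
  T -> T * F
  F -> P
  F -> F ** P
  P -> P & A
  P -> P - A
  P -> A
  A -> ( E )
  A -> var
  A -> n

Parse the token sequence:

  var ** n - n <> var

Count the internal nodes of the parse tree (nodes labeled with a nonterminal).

15

[E [T [F [F [P [A var]]] ** [P [P [A n]] - [A n]]]] <> [E [T [F [P [A var]]]]]]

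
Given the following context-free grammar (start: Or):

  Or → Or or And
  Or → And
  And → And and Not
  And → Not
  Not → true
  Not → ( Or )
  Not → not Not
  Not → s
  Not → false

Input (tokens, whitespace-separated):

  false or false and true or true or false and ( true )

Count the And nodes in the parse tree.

[Or [Or [Or [Or [And [Not false]]] or [And [And [Not false]] and [Not true]]] or [And [Not true]]] or [And [And [Not false]] and [Not ( [Or [And [Not true]]] )]]]

7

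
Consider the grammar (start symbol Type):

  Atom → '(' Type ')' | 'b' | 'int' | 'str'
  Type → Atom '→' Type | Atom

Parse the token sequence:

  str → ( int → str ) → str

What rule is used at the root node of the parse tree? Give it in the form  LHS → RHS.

[Type [Atom str] → [Type [Atom ( [Type [Atom int] → [Type [Atom str]]] )] → [Type [Atom str]]]]

Type → Atom '→' Type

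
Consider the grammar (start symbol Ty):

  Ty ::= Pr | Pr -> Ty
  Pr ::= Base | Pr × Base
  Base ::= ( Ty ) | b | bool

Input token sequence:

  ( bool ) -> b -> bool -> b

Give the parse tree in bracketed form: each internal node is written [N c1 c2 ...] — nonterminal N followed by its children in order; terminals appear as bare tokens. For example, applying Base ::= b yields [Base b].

Ty
Pr -> Ty
Base -> Ty
( Ty ) -> Ty
( Pr ) -> Ty
( Base ) -> Ty
( bool ) -> Ty
( bool ) -> Pr -> Ty
( bool ) -> Base -> Ty
( bool ) -> b -> Ty
( bool ) -> b -> Pr -> Ty
( bool ) -> b -> Base -> Ty
( bool ) -> b -> bool -> Ty
( bool ) -> b -> bool -> Pr
( bool ) -> b -> bool -> Base
( bool ) -> b -> bool -> b

[Ty [Pr [Base ( [Ty [Pr [Base bool]]] )]] -> [Ty [Pr [Base b]] -> [Ty [Pr [Base bool]] -> [Ty [Pr [Base b]]]]]]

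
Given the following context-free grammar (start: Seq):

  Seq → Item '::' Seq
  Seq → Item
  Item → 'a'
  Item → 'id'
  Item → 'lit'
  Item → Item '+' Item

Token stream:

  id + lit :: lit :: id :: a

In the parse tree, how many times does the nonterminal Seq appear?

[Seq [Item [Item id] + [Item lit]] :: [Seq [Item lit] :: [Seq [Item id] :: [Seq [Item a]]]]]

4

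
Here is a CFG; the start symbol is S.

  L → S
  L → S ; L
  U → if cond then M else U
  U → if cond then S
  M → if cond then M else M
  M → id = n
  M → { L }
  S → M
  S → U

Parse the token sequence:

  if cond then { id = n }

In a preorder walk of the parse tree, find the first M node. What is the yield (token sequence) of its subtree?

[S [U if cond then [S [M { [L [S [M id = n]]] }]]]]

{ id = n }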